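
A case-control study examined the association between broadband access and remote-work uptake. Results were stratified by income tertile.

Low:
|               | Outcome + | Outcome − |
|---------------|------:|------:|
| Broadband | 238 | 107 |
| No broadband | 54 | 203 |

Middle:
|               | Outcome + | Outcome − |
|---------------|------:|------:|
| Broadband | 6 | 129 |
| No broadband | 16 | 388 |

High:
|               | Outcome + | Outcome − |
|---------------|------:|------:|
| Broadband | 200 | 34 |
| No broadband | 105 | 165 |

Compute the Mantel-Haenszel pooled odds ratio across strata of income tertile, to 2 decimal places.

7.32

OR_MH = Σ(aᵢdᵢ/nᵢ) / Σ(bᵢcᵢ/nᵢ), where nᵢ is the stratum total.
Stratum 1 (Low): n = 602; a·d/n = 238·203/602 = 80.2558; b·c/n = 107·54/602 = 9.5980
Stratum 2 (Middle): n = 539; a·d/n = 6·388/539 = 4.3191; b·c/n = 129·16/539 = 3.8293
Stratum 3 (High): n = 504; a·d/n = 200·165/504 = 65.4762; b·c/n = 34·105/504 = 7.0833
OR_MH = (80.2558 + 4.3191 + 65.4762) / (9.5980 + 3.8293 + 7.0833) = 150.0511 / 20.5107 = 7.31576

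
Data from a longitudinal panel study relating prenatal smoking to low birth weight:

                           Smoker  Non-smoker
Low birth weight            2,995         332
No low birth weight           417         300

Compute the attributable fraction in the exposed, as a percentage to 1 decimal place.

40.2

Reading the table with exposure as columns: a = 2995 (Smoker, case), b = 417 (Smoker, non-case), c = 332 (Non-smoker, case), d = 300.
Risk in exposed = 2995/3412 = 0.87778; risk in unexposed = 332/632 = 0.52532.
RR = 0.87778/0.52532 = 1.67096
AR% = (RR − 1)/RR × 100 = (1.67096 − 1)/1.67096 × 100 = 40.1543%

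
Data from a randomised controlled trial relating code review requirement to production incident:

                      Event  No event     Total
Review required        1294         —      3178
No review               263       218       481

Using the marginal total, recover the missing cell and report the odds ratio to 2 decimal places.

0.57

The missing cell is in the exposed row: 3178 − 1294 = 1884.
So a = 1294, b = 1884, c = 263, d = 218.
OR = (a·d)/(b·c) = (1294 × 218) / (1884 × 263) = 282092 / 495492 = 0.56932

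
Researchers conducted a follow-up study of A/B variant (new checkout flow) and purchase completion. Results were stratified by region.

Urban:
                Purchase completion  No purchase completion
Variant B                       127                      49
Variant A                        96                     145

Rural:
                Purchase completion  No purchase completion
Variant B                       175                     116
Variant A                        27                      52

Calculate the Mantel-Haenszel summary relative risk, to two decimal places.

1.79

RR_MH = Σ(aᵢ·n₀ᵢ/nᵢ) / Σ(cᵢ·n₁ᵢ/nᵢ), with n₁ᵢ = aᵢ+bᵢ (exposed), n₀ᵢ = cᵢ+dᵢ (unexposed), nᵢ = n₁ᵢ+n₀ᵢ.
Stratum 1 (Urban): n₁ = 176, n₀ = 241, n = 417; a·n₀/n = 127·241/417 = 73.3981; c·n₁/n = 96·176/417 = 40.5180
Stratum 2 (Rural): n₁ = 291, n₀ = 79, n = 370; a·n₀/n = 175·79/370 = 37.3649; c·n₁/n = 27·291/370 = 21.2351
RR_MH = (73.3981 + 37.3649) / (40.5180 + 21.2351) = 110.7629 / 61.7531 = 1.79364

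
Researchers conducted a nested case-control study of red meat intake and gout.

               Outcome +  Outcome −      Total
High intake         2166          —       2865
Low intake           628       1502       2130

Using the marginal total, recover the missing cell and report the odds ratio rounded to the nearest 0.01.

The missing cell is in the exposed row: 2865 − 2166 = 699.
So a = 2166, b = 699, c = 628, d = 1502.
OR = (a·d)/(b·c) = (2166 × 1502) / (699 × 628) = 3253332 / 438972 = 7.41125

7.41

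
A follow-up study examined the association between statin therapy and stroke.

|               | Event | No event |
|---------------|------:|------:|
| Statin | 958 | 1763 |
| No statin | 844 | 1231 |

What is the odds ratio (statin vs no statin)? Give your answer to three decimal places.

0.793

Cells: a = 958, b = 1763, c = 844, d = 1231.
OR = (a·d)/(b·c) = (958 × 1231) / (1763 × 844) = 1179298 / 1487972 = 0.79255
Exposure is associated with lower odds of stroke (OR = 0.79 < 1).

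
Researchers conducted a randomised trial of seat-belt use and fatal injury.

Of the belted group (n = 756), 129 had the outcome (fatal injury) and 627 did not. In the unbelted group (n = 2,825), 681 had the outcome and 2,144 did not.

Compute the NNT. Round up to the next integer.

15

Risk in treated group = 129/756 = 0.17063; risk in control = 681/2825 = 0.24106.
Absolute risk reduction = 0.24106 − 0.17063 = 0.07043
NNT = 1 / ARR = 1 / 0.07043 = 14.199 → round up → 15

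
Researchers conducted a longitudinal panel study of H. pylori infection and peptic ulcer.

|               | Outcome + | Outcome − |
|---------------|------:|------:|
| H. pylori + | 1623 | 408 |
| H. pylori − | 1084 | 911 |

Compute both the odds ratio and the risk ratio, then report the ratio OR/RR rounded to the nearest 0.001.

Cells: a = 1623, b = 408, c = 1084, d = 911.
OR = (1623·911)/(408·1084) = 1478553/442272 = 3.34309
Risk in exposed = 1623/2031 = 0.79911; risk in unexposed = 1084/1995 = 0.54336; RR = 1.47069
OR/RR = 3.34309 / 1.47069 = 2.27314
The outcome is not rare, so the OR lies further from 1 than the RR.

2.273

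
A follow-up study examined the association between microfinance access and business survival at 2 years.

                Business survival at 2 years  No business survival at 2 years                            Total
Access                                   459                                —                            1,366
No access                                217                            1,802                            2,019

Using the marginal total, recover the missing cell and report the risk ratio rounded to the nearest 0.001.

3.126

The missing cell is in the exposed row: 1366 − 459 = 907.
So a = 459, b = 907, c = 217, d = 1802.
RR = [a/(a+b)] / [c/(c+d)] = (459/1366) / (217/2019) = 0.33602/0.10748 = 3.12636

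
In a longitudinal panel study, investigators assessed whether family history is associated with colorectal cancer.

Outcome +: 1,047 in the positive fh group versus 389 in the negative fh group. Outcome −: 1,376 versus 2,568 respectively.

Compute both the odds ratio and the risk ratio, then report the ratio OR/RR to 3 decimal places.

1.529

From the description: a = 1047, b = 1376, c = 389, d = 2568.
OR = (1047·2568)/(1376·389) = 2688696/535264 = 5.02312
Risk in exposed = 1047/2423 = 0.43211; risk in unexposed = 389/2957 = 0.13155; RR = 3.28469
OR/RR = 5.02312 / 3.28469 = 1.52925
The outcome is not rare, so the OR lies further from 1 than the RR.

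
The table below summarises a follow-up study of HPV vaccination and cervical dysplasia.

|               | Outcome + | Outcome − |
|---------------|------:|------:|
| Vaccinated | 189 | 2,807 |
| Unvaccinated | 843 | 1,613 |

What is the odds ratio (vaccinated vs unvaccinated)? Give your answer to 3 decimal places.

Cells: a = 189, b = 2807, c = 843, d = 1613.
OR = (a·d)/(b·c) = (189 × 1613) / (2807 × 843) = 304857 / 2366301 = 0.12883
Exposure is associated with lower odds of cervical dysplasia (OR = 0.13 < 1).

0.129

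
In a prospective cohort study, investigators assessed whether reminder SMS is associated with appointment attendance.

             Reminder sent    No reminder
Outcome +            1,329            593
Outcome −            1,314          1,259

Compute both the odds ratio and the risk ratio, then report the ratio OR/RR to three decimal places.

1.367

Reading the table with exposure as columns: a = 1329 (Reminder sent, case), b = 1314 (Reminder sent, non-case), c = 593 (No reminder, case), d = 1259.
OR = (1329·1259)/(1314·593) = 1673211/779202 = 2.14734
Risk in exposed = 1329/2643 = 0.50284; risk in unexposed = 593/1852 = 0.32019; RR = 1.57041
OR/RR = 2.14734 / 1.57041 = 1.36737
The outcome is not rare, so the OR lies further from 1 than the RR.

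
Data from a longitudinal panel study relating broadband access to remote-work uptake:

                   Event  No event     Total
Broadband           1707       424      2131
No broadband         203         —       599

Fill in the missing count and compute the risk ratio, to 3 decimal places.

The missing cell is in the unexposed row: 599 − 203 = 396.
So a = 1707, b = 424, c = 203, d = 396.
RR = [a/(a+b)] / [c/(c+d)] = (1707/2131) / (203/599) = 0.80103/0.33890 = 2.36364

2.364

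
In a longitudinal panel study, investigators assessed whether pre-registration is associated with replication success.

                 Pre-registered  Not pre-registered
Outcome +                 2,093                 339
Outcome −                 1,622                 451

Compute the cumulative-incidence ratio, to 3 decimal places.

1.313

Reading the table with exposure as columns: a = 2093 (Pre-registered, case), b = 1622 (Pre-registered, non-case), c = 339 (Not pre-registered, case), d = 451.
Risk in exposed = 2093/3715 = 0.56339; risk in unexposed = 339/790 = 0.42911.
RR = 0.56339 / 0.42911 = 1.31292
The risk among the exposed is 1.31 times that among the unexposed.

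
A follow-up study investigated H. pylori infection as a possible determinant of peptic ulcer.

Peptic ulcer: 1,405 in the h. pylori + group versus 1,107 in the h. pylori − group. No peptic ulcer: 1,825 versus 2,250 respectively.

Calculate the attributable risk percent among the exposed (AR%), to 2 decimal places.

24.19

From the description: a = 1405, b = 1825, c = 1107, d = 2250.
Risk in exposed = 1405/3230 = 0.43498; risk in unexposed = 1107/3357 = 0.32976.
RR = 0.43498/0.32976 = 1.31910
AR% = (RR − 1)/RR × 100 = (1.31910 − 1)/1.31910 × 100 = 24.1907%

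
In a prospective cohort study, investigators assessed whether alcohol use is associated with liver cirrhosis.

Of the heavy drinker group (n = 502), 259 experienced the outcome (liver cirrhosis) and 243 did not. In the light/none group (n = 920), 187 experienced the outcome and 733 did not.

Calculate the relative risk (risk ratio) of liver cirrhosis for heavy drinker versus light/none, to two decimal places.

2.54

From the description: a = 259, b = 243, c = 187, d = 733.
Risk in exposed = 259/502 = 0.51594; risk in unexposed = 187/920 = 0.20326.
RR = 0.51594 / 0.20326 = 2.53830
The risk among the exposed is 2.54 times that among the unexposed.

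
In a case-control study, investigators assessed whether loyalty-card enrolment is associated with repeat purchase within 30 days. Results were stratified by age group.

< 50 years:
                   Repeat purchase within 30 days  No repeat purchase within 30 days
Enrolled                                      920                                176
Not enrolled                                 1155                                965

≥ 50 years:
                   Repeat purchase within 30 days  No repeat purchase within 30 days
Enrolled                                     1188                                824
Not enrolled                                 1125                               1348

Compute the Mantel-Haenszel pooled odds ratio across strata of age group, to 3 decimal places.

2.346

OR_MH = Σ(aᵢdᵢ/nᵢ) / Σ(bᵢcᵢ/nᵢ), where nᵢ is the stratum total.
Stratum 1 (< 50 years): n = 3216; a·d/n = 920·965/3216 = 276.0572; b·c/n = 176·1155/3216 = 63.2090
Stratum 2 (≥ 50 years): n = 4485; a·d/n = 1188·1348/4485 = 357.0622; b·c/n = 824·1125/4485 = 206.6890
OR_MH = (276.0572 + 357.0622) / (63.2090 + 206.6890) = 633.1194 / 269.8979 = 2.34577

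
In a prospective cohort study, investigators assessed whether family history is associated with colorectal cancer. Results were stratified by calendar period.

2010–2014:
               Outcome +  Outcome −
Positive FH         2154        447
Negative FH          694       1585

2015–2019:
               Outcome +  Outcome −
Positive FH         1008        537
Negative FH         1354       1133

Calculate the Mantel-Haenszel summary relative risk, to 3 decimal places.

RR_MH = Σ(aᵢ·n₀ᵢ/nᵢ) / Σ(cᵢ·n₁ᵢ/nᵢ), with n₁ᵢ = aᵢ+bᵢ (exposed), n₀ᵢ = cᵢ+dᵢ (unexposed), nᵢ = n₁ᵢ+n₀ᵢ.
Stratum 1 (2010–2014): n₁ = 2601, n₀ = 2279, n = 4880; a·n₀/n = 2154·2279/4880 = 1005.9357; c·n₁/n = 694·2601/4880 = 369.8963
Stratum 2 (2015–2019): n₁ = 1545, n₀ = 2487, n = 4032; a·n₀/n = 1008·2487/4032 = 621.7500; c·n₁/n = 1354·1545/4032 = 518.8318
RR_MH = (1005.9357 + 621.7500) / (369.8963 + 518.8318) = 1627.6857 / 888.7282 = 1.83148

1.831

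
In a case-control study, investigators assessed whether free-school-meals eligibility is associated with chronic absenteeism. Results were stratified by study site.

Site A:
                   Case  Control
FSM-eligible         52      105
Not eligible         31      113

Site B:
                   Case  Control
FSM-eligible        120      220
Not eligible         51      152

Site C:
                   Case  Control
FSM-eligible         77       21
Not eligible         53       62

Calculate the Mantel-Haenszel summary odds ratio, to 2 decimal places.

2.06

OR_MH = Σ(aᵢdᵢ/nᵢ) / Σ(bᵢcᵢ/nᵢ), where nᵢ is the stratum total.
Stratum 1 (Site A): n = 301; a·d/n = 52·113/301 = 19.5216; b·c/n = 105·31/301 = 10.8140
Stratum 2 (Site B): n = 543; a·d/n = 120·152/543 = 33.5912; b·c/n = 220·51/543 = 20.6630
Stratum 3 (Site C): n = 213; a·d/n = 77·62/213 = 22.4131; b·c/n = 21·53/213 = 5.2254
OR_MH = (19.5216 + 33.5912 + 22.4131) / (10.8140 + 20.6630 + 5.2254) = 75.5259 / 36.7023 = 2.05780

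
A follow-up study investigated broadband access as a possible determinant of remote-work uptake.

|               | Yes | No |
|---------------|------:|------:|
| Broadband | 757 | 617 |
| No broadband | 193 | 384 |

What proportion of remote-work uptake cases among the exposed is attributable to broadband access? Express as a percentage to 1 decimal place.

Cells: a = 757, b = 617, c = 193, d = 384.
Risk in exposed = 757/1374 = 0.55095; risk in unexposed = 193/577 = 0.33449.
RR = 0.55095/0.33449 = 1.64713
AR% = (RR − 1)/RR × 100 = (1.64713 − 1)/1.64713 × 100 = 39.2883%

39.3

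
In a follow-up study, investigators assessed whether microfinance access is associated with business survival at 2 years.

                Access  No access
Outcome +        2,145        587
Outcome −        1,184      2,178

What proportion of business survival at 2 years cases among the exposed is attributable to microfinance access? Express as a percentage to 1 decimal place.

67.1

Reading the table with exposure as columns: a = 2145 (Access, case), b = 1184 (Access, non-case), c = 587 (No access, case), d = 2178.
Risk in exposed = 2145/3329 = 0.64434; risk in unexposed = 587/2765 = 0.21230.
RR = 0.64434/0.21230 = 3.03508
AR% = (RR − 1)/RR × 100 = (3.03508 − 1)/3.03508 × 100 = 67.0520%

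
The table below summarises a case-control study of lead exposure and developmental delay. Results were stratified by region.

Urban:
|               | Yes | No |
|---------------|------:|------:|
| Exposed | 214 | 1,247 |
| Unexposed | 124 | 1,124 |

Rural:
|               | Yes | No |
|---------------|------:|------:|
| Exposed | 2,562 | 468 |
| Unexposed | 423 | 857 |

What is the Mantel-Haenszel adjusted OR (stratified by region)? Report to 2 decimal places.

5.81

OR_MH = Σ(aᵢdᵢ/nᵢ) / Σ(bᵢcᵢ/nᵢ), where nᵢ is the stratum total.
Stratum 1 (Urban): n = 2709; a·d/n = 214·1124/2709 = 88.7914; b·c/n = 1247·124/2709 = 57.0794
Stratum 2 (Rural): n = 4310; a·d/n = 2562·857/4310 = 509.4278; b·c/n = 468·423/4310 = 45.9313
OR_MH = (88.7914 + 509.4278) / (57.0794 + 45.9313) = 598.2193 / 103.0107 = 5.80735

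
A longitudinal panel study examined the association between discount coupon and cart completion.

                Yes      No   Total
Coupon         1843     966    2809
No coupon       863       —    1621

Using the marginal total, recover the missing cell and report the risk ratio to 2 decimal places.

1.23

The missing cell is in the unexposed row: 1621 − 863 = 758.
So a = 1843, b = 966, c = 863, d = 758.
RR = [a/(a+b)] / [c/(c+d)] = (1843/2809) / (863/1621) = 0.65611/0.53239 = 1.23238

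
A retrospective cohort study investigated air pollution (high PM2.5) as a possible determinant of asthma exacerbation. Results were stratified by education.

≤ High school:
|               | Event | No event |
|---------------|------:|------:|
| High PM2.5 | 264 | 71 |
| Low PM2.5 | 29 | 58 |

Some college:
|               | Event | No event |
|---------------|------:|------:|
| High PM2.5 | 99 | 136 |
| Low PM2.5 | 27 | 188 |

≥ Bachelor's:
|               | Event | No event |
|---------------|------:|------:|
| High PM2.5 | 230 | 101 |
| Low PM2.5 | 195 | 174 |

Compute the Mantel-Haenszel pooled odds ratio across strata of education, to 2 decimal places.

OR_MH = Σ(aᵢdᵢ/nᵢ) / Σ(bᵢcᵢ/nᵢ), where nᵢ is the stratum total.
Stratum 1 (≤ High school): n = 422; a·d/n = 264·58/422 = 36.2844; b·c/n = 71·29/422 = 4.8791
Stratum 2 (Some college): n = 450; a·d/n = 99·188/450 = 41.3600; b·c/n = 136·27/450 = 8.1600
Stratum 3 (≥ Bachelor's): n = 700; a·d/n = 230·174/700 = 57.1714; b·c/n = 101·195/700 = 28.1357
OR_MH = (36.2844 + 41.3600 + 57.1714) / (4.8791 + 8.1600 + 28.1357) = 134.8158 / 41.1749 = 3.27423

3.27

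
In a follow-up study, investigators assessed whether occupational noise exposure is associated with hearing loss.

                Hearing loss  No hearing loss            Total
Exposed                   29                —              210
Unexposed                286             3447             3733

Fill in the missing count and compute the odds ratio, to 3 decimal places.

The missing cell is in the exposed row: 210 − 29 = 181.
So a = 29, b = 181, c = 286, d = 3447.
OR = (a·d)/(b·c) = (29 × 3447) / (181 × 286) = 99963 / 51766 = 1.93106

1.931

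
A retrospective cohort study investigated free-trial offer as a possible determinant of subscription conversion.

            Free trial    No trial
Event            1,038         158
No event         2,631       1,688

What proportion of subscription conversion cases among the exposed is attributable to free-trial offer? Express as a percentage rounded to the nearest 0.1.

Reading the table with exposure as columns: a = 1038 (Free trial, case), b = 2631 (Free trial, non-case), c = 158 (No trial, case), d = 1688.
Risk in exposed = 1038/3669 = 0.28291; risk in unexposed = 158/1846 = 0.08559.
RR = 0.28291/0.08559 = 3.30540
AR% = (RR − 1)/RR × 100 = (3.30540 − 1)/3.30540 × 100 = 69.7465%

69.7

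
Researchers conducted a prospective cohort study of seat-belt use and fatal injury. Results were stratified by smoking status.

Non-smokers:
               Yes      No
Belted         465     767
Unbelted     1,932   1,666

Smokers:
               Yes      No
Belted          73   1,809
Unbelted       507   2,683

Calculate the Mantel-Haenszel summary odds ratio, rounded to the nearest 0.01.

0.41

OR_MH = Σ(aᵢdᵢ/nᵢ) / Σ(bᵢcᵢ/nᵢ), where nᵢ is the stratum total.
Stratum 1 (Non-smokers): n = 4830; a·d/n = 465·1666/4830 = 160.3913; b·c/n = 767·1932/4830 = 306.8000
Stratum 2 (Smokers): n = 5072; a·d/n = 73·2683/5072 = 38.6157; b·c/n = 1809·507/5072 = 180.8287
OR_MH = (160.3913 + 38.6157) / (306.8000 + 180.8287) = 199.0070 / 487.6287 = 0.40811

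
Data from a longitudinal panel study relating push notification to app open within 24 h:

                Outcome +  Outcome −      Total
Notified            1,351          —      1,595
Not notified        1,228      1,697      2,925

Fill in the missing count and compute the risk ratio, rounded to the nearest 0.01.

2.02

The missing cell is in the exposed row: 1595 − 1351 = 244.
So a = 1351, b = 244, c = 1228, d = 1697.
RR = [a/(a+b)] / [c/(c+d)] = (1351/1595) / (1228/2925) = 0.84702/0.41983 = 2.01754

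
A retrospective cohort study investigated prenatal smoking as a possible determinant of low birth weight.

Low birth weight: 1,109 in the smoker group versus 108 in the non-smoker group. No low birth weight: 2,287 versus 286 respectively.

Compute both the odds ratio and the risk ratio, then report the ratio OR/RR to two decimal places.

1.08

From the description: a = 1109, b = 2287, c = 108, d = 286.
OR = (1109·286)/(2287·108) = 317174/246996 = 1.28413
Risk in exposed = 1109/3396 = 0.32656; risk in unexposed = 108/394 = 0.27411; RR = 1.19134
OR/RR = 1.28413 / 1.19134 = 1.07788
The outcome is not rare, so the OR lies further from 1 than the RR.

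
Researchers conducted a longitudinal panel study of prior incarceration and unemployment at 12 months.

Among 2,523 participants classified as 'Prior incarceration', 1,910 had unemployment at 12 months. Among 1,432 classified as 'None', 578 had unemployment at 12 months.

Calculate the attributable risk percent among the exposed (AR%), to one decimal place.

46.7

From the description: a = 1910, b = 613, c = 578, d = 854.
Risk in exposed = 1910/2523 = 0.75704; risk in unexposed = 578/1432 = 0.40363.
RR = 0.75704/0.40363 = 1.87556
AR% = (RR − 1)/RR × 100 = (1.87556 − 1)/1.87556 × 100 = 46.6826%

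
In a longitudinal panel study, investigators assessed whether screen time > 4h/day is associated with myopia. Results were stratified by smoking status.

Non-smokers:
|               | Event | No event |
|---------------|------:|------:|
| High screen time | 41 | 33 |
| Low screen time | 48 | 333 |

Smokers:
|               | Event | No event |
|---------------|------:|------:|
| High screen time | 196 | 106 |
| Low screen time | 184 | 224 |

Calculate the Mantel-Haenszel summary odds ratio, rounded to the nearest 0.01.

OR_MH = Σ(aᵢdᵢ/nᵢ) / Σ(bᵢcᵢ/nᵢ), where nᵢ is the stratum total.
Stratum 1 (Non-smokers): n = 455; a·d/n = 41·333/455 = 30.0066; b·c/n = 33·48/455 = 3.4813
Stratum 2 (Smokers): n = 710; a·d/n = 196·224/710 = 61.8366; b·c/n = 106·184/710 = 27.4704
OR_MH = (30.0066 + 61.8366) / (3.4813 + 27.4704) = 91.8432 / 30.9517 = 2.96730

2.97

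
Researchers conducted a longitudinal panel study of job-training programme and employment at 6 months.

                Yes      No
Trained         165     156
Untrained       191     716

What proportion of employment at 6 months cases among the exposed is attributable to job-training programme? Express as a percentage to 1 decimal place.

Cells: a = 165, b = 156, c = 191, d = 716.
Risk in exposed = 165/321 = 0.51402; risk in unexposed = 191/907 = 0.21058.
RR = 0.51402/0.21058 = 2.44092
AR% = (RR − 1)/RR × 100 = (2.44092 − 1)/2.44092 × 100 = 59.0318%

59.0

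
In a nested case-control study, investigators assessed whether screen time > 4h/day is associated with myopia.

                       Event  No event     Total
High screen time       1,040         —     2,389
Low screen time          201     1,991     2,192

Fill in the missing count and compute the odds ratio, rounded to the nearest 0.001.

The missing cell is in the exposed row: 2389 − 1040 = 1349.
So a = 1040, b = 1349, c = 201, d = 1991.
OR = (a·d)/(b·c) = (1040 × 1991) / (1349 × 201) = 2070640 / 271149 = 7.63654

7.637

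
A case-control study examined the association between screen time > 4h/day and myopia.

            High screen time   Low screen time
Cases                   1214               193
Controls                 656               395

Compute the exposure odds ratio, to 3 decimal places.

Reading the table with exposure as columns: a = 1214 (High screen time, case), b = 656 (High screen time, non-case), c = 193 (Low screen time, case), d = 395.
OR = (a·d)/(b·c) = (1214 × 395) / (656 × 193) = 479530 / 126608 = 3.78752
The odds of myopia are about 3.79 times as high in the high screen time group.

3.788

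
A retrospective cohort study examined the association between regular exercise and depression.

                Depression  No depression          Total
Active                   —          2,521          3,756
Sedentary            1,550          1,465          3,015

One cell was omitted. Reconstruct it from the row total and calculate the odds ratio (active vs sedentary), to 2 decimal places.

The missing cell is in the exposed row: 3756 − 2521 = 1235.
So a = 1235, b = 2521, c = 1550, d = 1465.
OR = (a·d)/(b·c) = (1235 × 1465) / (2521 × 1550) = 1809275 / 3907550 = 0.46302

0.46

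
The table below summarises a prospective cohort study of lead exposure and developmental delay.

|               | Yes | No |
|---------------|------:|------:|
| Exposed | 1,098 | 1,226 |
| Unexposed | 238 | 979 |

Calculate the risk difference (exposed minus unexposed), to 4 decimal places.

0.2769

Cells: a = 1098, b = 1226, c = 238, d = 979.
Risk in exposed = 1098/2324 = 0.472461; risk in unexposed = 238/1217 = 0.195563.
Risk difference = 0.472461 − 0.195563 = 0.276898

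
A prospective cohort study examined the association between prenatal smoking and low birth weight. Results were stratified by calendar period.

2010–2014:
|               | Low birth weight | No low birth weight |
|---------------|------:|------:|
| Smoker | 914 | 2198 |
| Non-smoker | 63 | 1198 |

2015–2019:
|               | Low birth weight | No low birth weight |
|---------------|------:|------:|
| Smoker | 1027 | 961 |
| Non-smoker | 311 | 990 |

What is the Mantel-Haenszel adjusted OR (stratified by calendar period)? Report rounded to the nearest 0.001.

OR_MH = Σ(aᵢdᵢ/nᵢ) / Σ(bᵢcᵢ/nᵢ), where nᵢ is the stratum total.
Stratum 1 (2010–2014): n = 4373; a·d/n = 914·1198/4373 = 250.3938; b·c/n = 2198·63/4373 = 31.6657
Stratum 2 (2015–2019): n = 3289; a·d/n = 1027·990/3289 = 309.1304; b·c/n = 961·311/3289 = 90.8699
OR_MH = (250.3938 + 309.1304) / (31.6657 + 90.8699) = 559.5242 / 122.5355 = 4.56622

4.566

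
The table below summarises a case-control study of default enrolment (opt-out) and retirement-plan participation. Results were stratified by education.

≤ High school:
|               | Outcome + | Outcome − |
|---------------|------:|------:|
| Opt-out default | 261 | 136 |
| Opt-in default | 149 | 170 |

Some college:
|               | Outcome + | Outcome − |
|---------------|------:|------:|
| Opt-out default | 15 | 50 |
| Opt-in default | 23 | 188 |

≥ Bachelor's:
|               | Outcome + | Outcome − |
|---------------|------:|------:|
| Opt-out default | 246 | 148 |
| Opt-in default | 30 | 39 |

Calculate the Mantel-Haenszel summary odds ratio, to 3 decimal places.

2.209

OR_MH = Σ(aᵢdᵢ/nᵢ) / Σ(bᵢcᵢ/nᵢ), where nᵢ is the stratum total.
Stratum 1 (≤ High school): n = 716; a·d/n = 261·170/716 = 61.9693; b·c/n = 136·149/716 = 28.3017
Stratum 2 (Some college): n = 276; a·d/n = 15·188/276 = 10.2174; b·c/n = 50·23/276 = 4.1667
Stratum 3 (≥ Bachelor's): n = 463; a·d/n = 246·39/463 = 20.7214; b·c/n = 148·30/463 = 9.5896
OR_MH = (61.9693 + 10.2174 + 20.7214) / (28.3017 + 4.1667 + 9.5896) = 92.9080 / 42.0580 = 2.20905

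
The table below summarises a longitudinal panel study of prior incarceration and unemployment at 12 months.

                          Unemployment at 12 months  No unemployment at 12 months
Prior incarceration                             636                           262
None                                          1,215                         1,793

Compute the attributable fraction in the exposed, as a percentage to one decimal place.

Cells: a = 636, b = 262, c = 1215, d = 1793.
Risk in exposed = 636/898 = 0.70824; risk in unexposed = 1215/3008 = 0.40392.
RR = 0.70824/0.40392 = 1.75341
AR% = (RR − 1)/RR × 100 = (1.75341 − 1)/1.75341 × 100 = 42.9681%

43.0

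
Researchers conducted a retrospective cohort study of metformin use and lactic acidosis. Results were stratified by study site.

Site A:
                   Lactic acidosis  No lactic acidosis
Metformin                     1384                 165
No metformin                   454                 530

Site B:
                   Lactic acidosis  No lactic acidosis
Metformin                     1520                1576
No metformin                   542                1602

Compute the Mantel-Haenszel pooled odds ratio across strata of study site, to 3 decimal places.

OR_MH = Σ(aᵢdᵢ/nᵢ) / Σ(bᵢcᵢ/nᵢ), where nᵢ is the stratum total.
Stratum 1 (Site A): n = 2533; a·d/n = 1384·530/2533 = 289.5855; b·c/n = 165·454/2533 = 29.5736
Stratum 2 (Site B): n = 5240; a·d/n = 1520·1602/5240 = 464.7023; b·c/n = 1576·542/5240 = 163.0137
OR_MH = (289.5855 + 464.7023) / (29.5736 + 163.0137) = 754.2878 / 192.5874 = 3.91660

3.917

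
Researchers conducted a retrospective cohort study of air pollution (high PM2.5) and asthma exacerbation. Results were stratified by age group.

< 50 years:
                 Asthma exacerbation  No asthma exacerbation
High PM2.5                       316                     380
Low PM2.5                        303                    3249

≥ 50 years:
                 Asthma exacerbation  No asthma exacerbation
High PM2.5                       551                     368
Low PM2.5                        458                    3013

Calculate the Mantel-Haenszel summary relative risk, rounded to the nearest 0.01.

RR_MH = Σ(aᵢ·n₀ᵢ/nᵢ) / Σ(cᵢ·n₁ᵢ/nᵢ), with n₁ᵢ = aᵢ+bᵢ (exposed), n₀ᵢ = cᵢ+dᵢ (unexposed), nᵢ = n₁ᵢ+n₀ᵢ.
Stratum 1 (< 50 years): n₁ = 696, n₀ = 3552, n = 4248; a·n₀/n = 316·3552/4248 = 264.2260; c·n₁/n = 303·696/4248 = 49.6441
Stratum 2 (≥ 50 years): n₁ = 919, n₀ = 3471, n = 4390; a·n₀/n = 551·3471/4390 = 435.6540; c·n₁/n = 458·919/4390 = 95.8774
RR_MH = (264.2260 + 435.6540) / (49.6441 + 95.8774) = 699.8800 / 145.5215 = 4.80946

4.81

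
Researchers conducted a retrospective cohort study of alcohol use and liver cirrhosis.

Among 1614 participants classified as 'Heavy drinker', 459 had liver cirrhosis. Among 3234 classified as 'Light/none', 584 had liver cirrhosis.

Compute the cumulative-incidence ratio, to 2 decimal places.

1.57

From the description: a = 459, b = 1155, c = 584, d = 2650.
Risk in exposed = 459/1614 = 0.28439; risk in unexposed = 584/3234 = 0.18058.
RR = 0.28439 / 0.18058 = 1.57484
The risk among the exposed is 1.57 times that among the unexposed.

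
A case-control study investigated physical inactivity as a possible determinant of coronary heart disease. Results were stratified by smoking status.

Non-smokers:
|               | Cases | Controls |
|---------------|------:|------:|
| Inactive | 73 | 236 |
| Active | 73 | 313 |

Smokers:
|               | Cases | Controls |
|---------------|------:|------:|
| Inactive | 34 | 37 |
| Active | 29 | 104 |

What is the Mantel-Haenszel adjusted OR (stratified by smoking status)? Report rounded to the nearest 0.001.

1.671

OR_MH = Σ(aᵢdᵢ/nᵢ) / Σ(bᵢcᵢ/nᵢ), where nᵢ is the stratum total.
Stratum 1 (Non-smokers): n = 695; a·d/n = 73·313/695 = 32.8763; b·c/n = 236·73/695 = 24.7885
Stratum 2 (Smokers): n = 204; a·d/n = 34·104/204 = 17.3333; b·c/n = 37·29/204 = 5.2598
OR_MH = (32.8763 + 17.3333) / (24.7885 + 5.2598) = 50.2096 / 30.0483 = 1.67096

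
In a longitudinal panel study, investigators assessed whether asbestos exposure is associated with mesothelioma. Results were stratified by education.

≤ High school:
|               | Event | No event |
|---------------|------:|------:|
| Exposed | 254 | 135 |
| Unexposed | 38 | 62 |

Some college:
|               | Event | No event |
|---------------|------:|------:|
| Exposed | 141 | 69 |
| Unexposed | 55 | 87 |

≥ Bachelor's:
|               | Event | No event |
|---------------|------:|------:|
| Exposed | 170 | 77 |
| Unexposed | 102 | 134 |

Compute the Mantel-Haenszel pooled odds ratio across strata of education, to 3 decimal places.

OR_MH = Σ(aᵢdᵢ/nᵢ) / Σ(bᵢcᵢ/nᵢ), where nᵢ is the stratum total.
Stratum 1 (≤ High school): n = 489; a·d/n = 254·62/489 = 32.2045; b·c/n = 135·38/489 = 10.4908
Stratum 2 (Some college): n = 352; a·d/n = 141·87/352 = 34.8494; b·c/n = 69·55/352 = 10.7812
Stratum 3 (≥ Bachelor's): n = 483; a·d/n = 170·134/483 = 47.1636; b·c/n = 77·102/483 = 16.2609
OR_MH = (32.2045 + 34.8494 + 47.1636) / (10.4908 + 10.7812 + 16.2609) = 114.2175 / 37.5329 = 3.04313

3.043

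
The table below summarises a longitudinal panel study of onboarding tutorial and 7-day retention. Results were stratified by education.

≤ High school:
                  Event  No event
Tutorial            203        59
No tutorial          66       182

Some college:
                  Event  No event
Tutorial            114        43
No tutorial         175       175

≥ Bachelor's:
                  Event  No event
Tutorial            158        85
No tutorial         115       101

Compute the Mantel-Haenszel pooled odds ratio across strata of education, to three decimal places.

OR_MH = Σ(aᵢdᵢ/nᵢ) / Σ(bᵢcᵢ/nᵢ), where nᵢ is the stratum total.
Stratum 1 (≤ High school): n = 510; a·d/n = 203·182/510 = 72.4431; b·c/n = 59·66/510 = 7.6353
Stratum 2 (Some college): n = 507; a·d/n = 114·175/507 = 39.3491; b·c/n = 43·175/507 = 14.8422
Stratum 3 (≥ Bachelor's): n = 459; a·d/n = 158·101/459 = 34.7669; b·c/n = 85·115/459 = 21.2963
OR_MH = (72.4431 + 39.3491 + 34.7669) / (7.6353 + 14.8422 + 21.2963) = 146.5591 / 43.7738 = 3.34810

3.348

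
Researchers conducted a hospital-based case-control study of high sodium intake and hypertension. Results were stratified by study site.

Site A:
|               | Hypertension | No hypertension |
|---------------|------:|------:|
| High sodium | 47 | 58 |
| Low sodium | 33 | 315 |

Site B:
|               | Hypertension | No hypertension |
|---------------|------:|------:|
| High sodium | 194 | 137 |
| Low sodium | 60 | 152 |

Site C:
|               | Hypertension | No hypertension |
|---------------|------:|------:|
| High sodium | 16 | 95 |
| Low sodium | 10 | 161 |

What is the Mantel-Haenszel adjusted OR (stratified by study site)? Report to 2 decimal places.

OR_MH = Σ(aᵢdᵢ/nᵢ) / Σ(bᵢcᵢ/nᵢ), where nᵢ is the stratum total.
Stratum 1 (Site A): n = 453; a·d/n = 47·315/453 = 32.6821; b·c/n = 58·33/453 = 4.2252
Stratum 2 (Site B): n = 543; a·d/n = 194·152/543 = 54.3057; b·c/n = 137·60/543 = 15.1381
Stratum 3 (Site C): n = 282; a·d/n = 16·161/282 = 9.1348; b·c/n = 95·10/282 = 3.3688
OR_MH = (32.6821 + 54.3057 + 9.1348) / (4.2252 + 15.1381 + 3.3688) = 96.1226 / 22.7321 = 4.22850

4.23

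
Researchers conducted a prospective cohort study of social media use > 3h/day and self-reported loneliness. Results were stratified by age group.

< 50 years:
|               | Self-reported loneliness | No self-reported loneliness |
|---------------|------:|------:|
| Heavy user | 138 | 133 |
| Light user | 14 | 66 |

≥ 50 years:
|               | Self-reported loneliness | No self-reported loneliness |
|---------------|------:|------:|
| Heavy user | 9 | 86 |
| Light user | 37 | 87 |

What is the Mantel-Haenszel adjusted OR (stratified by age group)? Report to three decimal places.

1.489

OR_MH = Σ(aᵢdᵢ/nᵢ) / Σ(bᵢcᵢ/nᵢ), where nᵢ is the stratum total.
Stratum 1 (< 50 years): n = 351; a·d/n = 138·66/351 = 25.9487; b·c/n = 133·14/351 = 5.3048
Stratum 2 (≥ 50 years): n = 219; a·d/n = 9·87/219 = 3.5753; b·c/n = 86·37/219 = 14.5297
OR_MH = (25.9487 + 3.5753) / (5.3048 + 14.5297) = 29.5241 / 19.8345 = 1.48852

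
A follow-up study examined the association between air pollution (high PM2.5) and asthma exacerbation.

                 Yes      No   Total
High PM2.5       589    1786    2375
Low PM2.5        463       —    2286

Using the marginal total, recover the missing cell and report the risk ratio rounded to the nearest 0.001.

The missing cell is in the unexposed row: 2286 − 463 = 1823.
So a = 589, b = 1786, c = 463, d = 1823.
RR = [a/(a+b)] / [c/(c+d)] = (589/2375) / (463/2286) = 0.24800/0.20254 = 1.22447

1.224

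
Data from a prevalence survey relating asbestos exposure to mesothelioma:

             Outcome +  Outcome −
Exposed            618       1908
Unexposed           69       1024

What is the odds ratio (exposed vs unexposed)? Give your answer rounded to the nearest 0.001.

Cells: a = 618, b = 1908, c = 69, d = 1024.
OR = (a·d)/(b·c) = (618 × 1024) / (1908 × 69) = 632832 / 131652 = 4.80685
The odds of mesothelioma are about 4.81 times as high in the exposed group.

4.807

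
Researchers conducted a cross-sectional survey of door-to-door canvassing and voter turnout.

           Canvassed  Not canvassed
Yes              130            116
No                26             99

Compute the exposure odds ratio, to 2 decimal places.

4.27

Reading the table with exposure as columns: a = 130 (Canvassed, case), b = 26 (Canvassed, non-case), c = 116 (Not canvassed, case), d = 99.
OR = (a·d)/(b·c) = (130 × 99) / (26 × 116) = 12870 / 3016 = 4.26724
The odds of voter turnout are about 4.27 times as high in the canvassed group.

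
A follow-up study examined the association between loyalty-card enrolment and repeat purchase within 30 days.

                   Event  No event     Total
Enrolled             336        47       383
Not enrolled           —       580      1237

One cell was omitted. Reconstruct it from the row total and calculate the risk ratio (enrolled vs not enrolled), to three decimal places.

The missing cell is in the unexposed row: 1237 − 580 = 657.
So a = 336, b = 47, c = 657, d = 580.
RR = [a/(a+b)] / [c/(c+d)] = (336/383) / (657/1237) = 0.87728/0.53112 = 1.65175

1.652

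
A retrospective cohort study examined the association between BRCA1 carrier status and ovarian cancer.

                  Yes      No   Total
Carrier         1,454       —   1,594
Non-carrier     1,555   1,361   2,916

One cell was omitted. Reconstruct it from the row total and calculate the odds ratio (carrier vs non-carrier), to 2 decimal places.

9.09

The missing cell is in the exposed row: 1594 − 1454 = 140.
So a = 1454, b = 140, c = 1555, d = 1361.
OR = (a·d)/(b·c) = (1454 × 1361) / (140 × 1555) = 1978894 / 217700 = 9.09000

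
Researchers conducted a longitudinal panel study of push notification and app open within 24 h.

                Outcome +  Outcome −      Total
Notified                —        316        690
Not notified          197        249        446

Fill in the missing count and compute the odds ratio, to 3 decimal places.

1.496

The missing cell is in the exposed row: 690 − 316 = 374.
So a = 374, b = 316, c = 197, d = 249.
OR = (a·d)/(b·c) = (374 × 249) / (316 × 197) = 93126 / 62252 = 1.49595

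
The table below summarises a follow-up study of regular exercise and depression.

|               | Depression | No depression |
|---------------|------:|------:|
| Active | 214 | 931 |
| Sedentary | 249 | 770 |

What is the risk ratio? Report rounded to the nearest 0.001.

Cells: a = 214, b = 931, c = 249, d = 770.
Risk in exposed = 214/1145 = 0.18690; risk in unexposed = 249/1019 = 0.24436.
RR = 0.18690 / 0.24436 = 0.76486
The risk is 24% lower among the exposed than among the unexposed.

0.765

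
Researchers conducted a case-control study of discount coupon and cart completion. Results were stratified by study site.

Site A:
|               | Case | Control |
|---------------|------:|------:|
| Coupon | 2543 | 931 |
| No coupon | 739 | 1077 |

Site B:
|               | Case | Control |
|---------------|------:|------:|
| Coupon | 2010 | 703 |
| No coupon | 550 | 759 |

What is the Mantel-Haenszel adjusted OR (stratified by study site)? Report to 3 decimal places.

3.966

OR_MH = Σ(aᵢdᵢ/nᵢ) / Σ(bᵢcᵢ/nᵢ), where nᵢ is the stratum total.
Stratum 1 (Site A): n = 5290; a·d/n = 2543·1077/5290 = 517.7336; b·c/n = 931·739/5290 = 130.0584
Stratum 2 (Site B): n = 4022; a·d/n = 2010·759/4022 = 379.3113; b·c/n = 703·550/4022 = 96.1338
OR_MH = (517.7336 + 379.3113) / (130.0584 + 96.1338) = 897.0449 / 226.1922 = 3.96585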